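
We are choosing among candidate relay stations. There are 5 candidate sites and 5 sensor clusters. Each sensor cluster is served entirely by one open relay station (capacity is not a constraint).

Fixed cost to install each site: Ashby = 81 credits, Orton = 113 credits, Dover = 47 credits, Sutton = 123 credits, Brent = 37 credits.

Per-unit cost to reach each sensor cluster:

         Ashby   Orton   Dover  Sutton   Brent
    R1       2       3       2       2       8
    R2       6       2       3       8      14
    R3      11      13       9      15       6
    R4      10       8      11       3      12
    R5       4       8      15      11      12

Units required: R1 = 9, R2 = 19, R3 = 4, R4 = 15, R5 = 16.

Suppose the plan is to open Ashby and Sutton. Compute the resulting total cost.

Each sensor cluster is assigned to its cheapest site among the open ones.
{Ashby, Sutton}: R1→Ashby 2·9=18, R2→Ashby 6·19=114, R3→Ashby 11·4=44, R4→Sutton 3·15=45, R5→Ashby 4·16=64. Service 285; fixed 204; total 489.

Total cost: 489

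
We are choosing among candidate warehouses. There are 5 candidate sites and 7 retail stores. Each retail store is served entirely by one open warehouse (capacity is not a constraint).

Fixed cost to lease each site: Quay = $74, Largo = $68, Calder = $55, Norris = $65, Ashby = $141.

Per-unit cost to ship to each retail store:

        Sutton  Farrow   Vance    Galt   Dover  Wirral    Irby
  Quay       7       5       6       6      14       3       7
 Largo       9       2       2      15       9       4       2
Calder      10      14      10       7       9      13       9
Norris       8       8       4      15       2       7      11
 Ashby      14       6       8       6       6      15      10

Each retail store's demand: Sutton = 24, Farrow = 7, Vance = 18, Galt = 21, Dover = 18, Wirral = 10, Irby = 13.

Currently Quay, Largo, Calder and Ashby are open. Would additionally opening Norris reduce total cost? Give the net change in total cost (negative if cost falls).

Current service cost with {Quay, Largo, Calder, Ashby}: 508.
Adding Norris: each retail store re-picks its cheapest; new service cost 436, saving 72.
Extra fixed cost: 65. Net change = 65 − 72 = -7.
(Totals: 846 → 839.)

Yes — net change −7 (cost falls by 7).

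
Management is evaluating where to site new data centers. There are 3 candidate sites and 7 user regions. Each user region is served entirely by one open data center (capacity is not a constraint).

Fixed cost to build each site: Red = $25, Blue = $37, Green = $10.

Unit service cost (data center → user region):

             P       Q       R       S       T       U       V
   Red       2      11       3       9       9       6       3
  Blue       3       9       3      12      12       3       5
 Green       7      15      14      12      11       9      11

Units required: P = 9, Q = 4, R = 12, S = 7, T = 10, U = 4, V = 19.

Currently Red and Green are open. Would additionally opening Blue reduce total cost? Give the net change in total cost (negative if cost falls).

No — net change +17 (cost rises by 17).

Current service cost with {Red, Green}: 332.
Adding Blue: each user region re-picks its cheapest; new service cost 312, saving 20.
Extra fixed cost: 37. Net change = 37 − 20 = 17.
(Totals: 367 → 384.)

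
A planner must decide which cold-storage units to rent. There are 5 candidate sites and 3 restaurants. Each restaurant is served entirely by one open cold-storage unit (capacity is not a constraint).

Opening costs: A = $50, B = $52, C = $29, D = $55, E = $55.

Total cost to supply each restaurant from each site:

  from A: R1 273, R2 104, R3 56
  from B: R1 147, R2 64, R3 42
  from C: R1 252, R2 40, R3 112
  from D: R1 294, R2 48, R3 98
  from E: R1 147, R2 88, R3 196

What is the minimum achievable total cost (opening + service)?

Minimum total cost: 305

For any fixed open set, each restaurant goes to its cheapest open site; total = fixed + service.
{B}: R1→B 147, R2→B 64, R3→B 42. Service 253; fixed 52; total 305.
{B, C}: service 229 + fixed 81 = 310
{B, D}: service 237 + fixed 107 = 344
{A, B, C, D, E}: R1→B 147, R2→C 40, R3→B 42. Service 229; fixed 241; total 470.
No other subset beats 305.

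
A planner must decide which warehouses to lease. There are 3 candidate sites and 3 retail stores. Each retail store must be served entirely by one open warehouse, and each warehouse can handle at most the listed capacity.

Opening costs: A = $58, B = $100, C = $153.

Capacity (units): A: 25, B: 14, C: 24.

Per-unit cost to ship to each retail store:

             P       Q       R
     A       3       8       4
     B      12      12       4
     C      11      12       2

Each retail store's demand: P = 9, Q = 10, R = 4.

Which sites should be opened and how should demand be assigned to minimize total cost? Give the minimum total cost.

Open {A}: P→A 3·9=27, Q→A 8·10=80, R→A 4·4=16.
Loads: A carries 23/25. Service 123; fixed 58; total 181.
Next best feasible plan costs 281.

Minimum total cost: 181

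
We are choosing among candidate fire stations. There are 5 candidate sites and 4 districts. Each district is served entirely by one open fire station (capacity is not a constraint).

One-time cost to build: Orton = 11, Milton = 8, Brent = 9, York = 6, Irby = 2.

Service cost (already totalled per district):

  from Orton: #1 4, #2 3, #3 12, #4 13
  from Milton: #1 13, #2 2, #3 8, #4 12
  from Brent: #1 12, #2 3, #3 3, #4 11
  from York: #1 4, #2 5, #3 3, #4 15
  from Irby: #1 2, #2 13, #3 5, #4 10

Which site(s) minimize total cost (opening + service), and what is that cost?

For any fixed open set, each district goes to its cheapest open site; total = fixed + service.
{York, Irby}: #1→Irby 2, #2→York 5, #3→York 3, #4→Irby 10. Service 20; fixed 8; total 28.
{Milton, Irby}: #1→Irby 2, #2→Milton 2, #3→Irby 5, #4→Irby 10. Service 19; fixed 10; total 29.
{Brent, Irby}: service 18 + fixed 11 = 29
{Orton, Milton, Brent, York, Irby}: service 17 + fixed 36 = 53
No other subset beats 28.

Open York and Irby; minimum total cost 28.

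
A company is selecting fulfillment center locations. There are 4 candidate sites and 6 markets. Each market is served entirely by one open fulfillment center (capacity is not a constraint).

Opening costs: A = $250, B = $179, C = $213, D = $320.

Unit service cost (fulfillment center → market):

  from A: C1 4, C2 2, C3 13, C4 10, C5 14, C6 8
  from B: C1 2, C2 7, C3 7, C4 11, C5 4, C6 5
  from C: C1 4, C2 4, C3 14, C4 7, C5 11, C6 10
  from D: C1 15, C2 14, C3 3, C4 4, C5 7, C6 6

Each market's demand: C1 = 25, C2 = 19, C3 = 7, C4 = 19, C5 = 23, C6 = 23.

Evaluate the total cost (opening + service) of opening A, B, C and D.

Each market is assigned to its cheapest site among the open ones.
{A, B, C, D}: C1→B 2·25=50, C2→A 2·19=38, C3→D 3·7=21, C4→D 4·19=76, C5→B 4·23=92, C6→B 5·23=115. Service 392; fixed 962; total 1354.

Total cost: 1354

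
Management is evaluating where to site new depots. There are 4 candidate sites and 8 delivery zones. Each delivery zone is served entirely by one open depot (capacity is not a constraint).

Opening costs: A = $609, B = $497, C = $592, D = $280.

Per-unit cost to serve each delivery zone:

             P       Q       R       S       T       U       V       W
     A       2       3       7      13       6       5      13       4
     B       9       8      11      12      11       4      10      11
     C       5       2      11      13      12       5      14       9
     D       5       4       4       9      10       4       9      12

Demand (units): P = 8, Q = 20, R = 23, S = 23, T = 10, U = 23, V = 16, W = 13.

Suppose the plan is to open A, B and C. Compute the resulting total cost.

Total cost: 2555

Each delivery zone is assigned to its cheapest site among the open ones.
{A, B, C}: P→A 2·8=16, Q→C 2·20=40, R→A 7·23=161, S→B 12·23=276, T→A 6·10=60, U→B 4·23=92, V→B 10·16=160, W→A 4·13=52. Service 857; fixed 1698; total 2555.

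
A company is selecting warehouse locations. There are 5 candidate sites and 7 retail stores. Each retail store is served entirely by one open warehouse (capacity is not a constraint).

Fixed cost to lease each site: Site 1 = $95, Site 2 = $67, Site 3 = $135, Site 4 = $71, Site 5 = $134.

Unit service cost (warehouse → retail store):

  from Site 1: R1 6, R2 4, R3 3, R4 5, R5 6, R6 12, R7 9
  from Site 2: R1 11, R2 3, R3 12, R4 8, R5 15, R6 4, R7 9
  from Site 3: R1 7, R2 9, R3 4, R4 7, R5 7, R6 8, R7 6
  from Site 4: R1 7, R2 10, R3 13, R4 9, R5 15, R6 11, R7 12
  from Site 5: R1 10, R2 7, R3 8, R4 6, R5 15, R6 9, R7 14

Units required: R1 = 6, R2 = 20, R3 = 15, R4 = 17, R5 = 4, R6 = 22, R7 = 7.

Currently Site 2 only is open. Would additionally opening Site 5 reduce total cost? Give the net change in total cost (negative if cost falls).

No — net change +34 (cost rises by 34).

Current service cost with {Site 2}: 653.
Adding Site 5: each retail store re-picks its cheapest; new service cost 553, saving 100.
Extra fixed cost: 134. Net change = 134 − 100 = 34.
(Totals: 720 → 754.)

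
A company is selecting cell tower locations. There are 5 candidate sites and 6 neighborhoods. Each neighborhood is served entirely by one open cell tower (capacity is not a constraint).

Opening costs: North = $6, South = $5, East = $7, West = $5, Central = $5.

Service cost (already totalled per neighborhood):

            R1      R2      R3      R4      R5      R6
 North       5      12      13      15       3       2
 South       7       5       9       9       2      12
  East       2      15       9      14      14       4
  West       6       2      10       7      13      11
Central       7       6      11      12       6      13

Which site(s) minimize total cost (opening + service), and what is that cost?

Open North and West; minimum total cost 40.

For any fixed open set, each neighborhood goes to its cheapest open site; total = fixed + service.
{North, West}: R1→North 5, R2→West 2, R3→West 10, R4→West 7, R5→North 3, R6→North 2. Service 29; fixed 11; total 40.
{North, South}: service 32 + fixed 11 = 43
{North, South, West}: R1→North 5, R2→West 2, R3→South 9, R4→West 7, R5→South 2, R6→North 2. Service 27; fixed 16; total 43.
{North, South, East, West, Central}: R1→East 2, R2→West 2, R3→South 9, R4→West 7, R5→South 2, R6→North 2. Service 24; fixed 28; total 52.
No other subset beats 40.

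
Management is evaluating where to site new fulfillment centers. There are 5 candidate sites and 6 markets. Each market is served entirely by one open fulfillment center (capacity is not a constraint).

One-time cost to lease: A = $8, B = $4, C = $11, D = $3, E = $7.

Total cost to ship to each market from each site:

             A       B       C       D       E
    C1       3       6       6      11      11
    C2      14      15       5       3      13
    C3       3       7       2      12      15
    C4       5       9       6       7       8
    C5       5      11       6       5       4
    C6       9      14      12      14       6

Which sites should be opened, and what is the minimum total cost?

For any fixed open set, each market goes to its cheapest open site; total = fixed + service.
{A, D}: C1→A 3, C2→D 3, C3→A 3, C4→A 5, C5→A 5, C6→A 9. Service 28; fixed 11; total 39.
{A, D, E}: C1→A 3, C2→D 3, C3→A 3, C4→A 5, C5→E 4, C6→E 6. Service 24; fixed 18; total 42.
{A, B, D}: service 28 + fixed 15 = 43
{A, B, C, D, E}: service 23 + fixed 33 = 56
No other subset beats 39.

Open A and D; minimum total cost 39.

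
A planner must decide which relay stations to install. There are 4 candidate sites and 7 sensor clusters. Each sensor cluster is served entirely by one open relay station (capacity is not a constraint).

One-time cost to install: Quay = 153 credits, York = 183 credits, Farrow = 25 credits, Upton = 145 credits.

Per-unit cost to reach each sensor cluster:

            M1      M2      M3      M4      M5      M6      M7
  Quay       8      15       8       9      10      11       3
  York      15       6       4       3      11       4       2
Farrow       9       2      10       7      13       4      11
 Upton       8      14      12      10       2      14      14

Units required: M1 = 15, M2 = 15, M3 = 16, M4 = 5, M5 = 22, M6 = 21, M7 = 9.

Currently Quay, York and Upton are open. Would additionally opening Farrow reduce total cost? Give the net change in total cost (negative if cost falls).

Yes — net change −35 (cost falls by 35).

Current service cost with {Quay, York, Upton}: 435.
Adding Farrow: each sensor cluster re-picks its cheapest; new service cost 375, saving 60.
Extra fixed cost: 25. Net change = 25 − 60 = -35.
(Totals: 916 → 881.)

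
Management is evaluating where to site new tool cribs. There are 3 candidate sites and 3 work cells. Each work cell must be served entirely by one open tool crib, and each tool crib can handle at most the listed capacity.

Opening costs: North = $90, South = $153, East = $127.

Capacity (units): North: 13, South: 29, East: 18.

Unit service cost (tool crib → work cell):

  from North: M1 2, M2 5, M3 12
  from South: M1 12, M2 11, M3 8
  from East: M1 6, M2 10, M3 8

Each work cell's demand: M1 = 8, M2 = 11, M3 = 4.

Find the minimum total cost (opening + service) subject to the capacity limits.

Open {North, East}: M1→East 6·8=48, M2→North 5·11=55, M3→East 8·4=32.
Loads: North carries 11/13, East carries 12/18. Service 135; fixed 217; total 352.
Next best feasible plan costs 375.

Minimum total cost: 352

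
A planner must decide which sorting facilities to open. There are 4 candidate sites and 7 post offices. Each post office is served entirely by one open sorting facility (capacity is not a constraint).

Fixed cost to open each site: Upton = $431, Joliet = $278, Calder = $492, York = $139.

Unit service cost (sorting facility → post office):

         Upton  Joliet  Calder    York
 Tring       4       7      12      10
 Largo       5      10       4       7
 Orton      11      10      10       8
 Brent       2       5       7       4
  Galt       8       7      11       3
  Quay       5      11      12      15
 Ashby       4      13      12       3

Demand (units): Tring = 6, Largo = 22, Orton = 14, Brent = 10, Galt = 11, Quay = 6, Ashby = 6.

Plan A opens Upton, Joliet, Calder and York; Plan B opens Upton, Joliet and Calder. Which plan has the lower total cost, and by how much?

Plan B is cheaper by 61.

Plan A: {Upton, Joliet, Calder, York}: Tring→Upton 4·6=24, Largo→Calder 4·22=88, Orton→York 8·14=112, Brent→Upton 2·10=20, Galt→York 3·11=33, Quay→Upton 5·6=30, Ashby→York 3·6=18. Service 325; fixed 1340; total 1665.
Plan B: {Upton, Joliet, Calder}: Tring→Upton 4·6=24, Largo→Calder 4·22=88, Orton→Joliet 10·14=140, Brent→Upton 2·10=20, Galt→Joliet 7·11=77, Quay→Upton 5·6=30, Ashby→Upton 4·6=24. Service 403; fixed 1201; total 1604.
Difference: |1665 − 1604| = 61.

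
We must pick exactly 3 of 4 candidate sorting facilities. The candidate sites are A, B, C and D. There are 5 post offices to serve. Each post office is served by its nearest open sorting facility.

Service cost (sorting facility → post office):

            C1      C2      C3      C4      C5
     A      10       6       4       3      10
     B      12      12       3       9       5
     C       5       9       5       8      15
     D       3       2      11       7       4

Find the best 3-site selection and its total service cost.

With exactly 3 open, each post office uses its cheapest among the chosen.
{A, B, D}: C1→D 3, C2→D 2, C3→B 3, C4→A 3, C5→D 4. Service cost 15.
{A, C, D}: service cost 16
{B, C, D}: service cost 19
Among all 4 size-3 choices, {A, B, D} is lowest.

Choose A, B and D; total service cost 15.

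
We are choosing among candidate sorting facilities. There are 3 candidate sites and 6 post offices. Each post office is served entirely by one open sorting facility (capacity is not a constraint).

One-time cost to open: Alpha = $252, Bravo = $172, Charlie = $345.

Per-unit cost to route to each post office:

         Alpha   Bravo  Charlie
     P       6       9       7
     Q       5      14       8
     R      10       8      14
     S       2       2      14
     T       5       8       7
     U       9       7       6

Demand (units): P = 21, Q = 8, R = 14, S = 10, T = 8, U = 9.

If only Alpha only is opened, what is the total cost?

Total cost: 699

Each post office is assigned to its cheapest site among the open ones.
{Alpha}: P→Alpha 6·21=126, Q→Alpha 5·8=40, R→Alpha 10·14=140, S→Alpha 2·10=20, T→Alpha 5·8=40, U→Alpha 9·9=81. Service 447; fixed 252; total 699.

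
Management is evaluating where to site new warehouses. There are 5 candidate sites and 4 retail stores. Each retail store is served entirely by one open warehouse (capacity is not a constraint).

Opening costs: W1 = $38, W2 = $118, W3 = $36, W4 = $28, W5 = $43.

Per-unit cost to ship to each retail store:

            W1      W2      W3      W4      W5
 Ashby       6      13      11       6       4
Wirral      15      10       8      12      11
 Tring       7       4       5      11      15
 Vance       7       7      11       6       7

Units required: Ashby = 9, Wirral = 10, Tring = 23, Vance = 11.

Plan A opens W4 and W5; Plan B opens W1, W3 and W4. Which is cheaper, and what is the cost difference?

Plan B is cheaper by 119.

Plan A: {W4, W5}: Ashby→W5 4·9=36, Wirral→W5 11·10=110, Tring→W4 11·23=253, Vance→W4 6·11=66. Service 465; fixed 71; total 536.
Plan B: {W1, W3, W4}: Ashby→W1 6·9=54, Wirral→W3 8·10=80, Tring→W3 5·23=115, Vance→W4 6·11=66. Service 315; fixed 102; total 417.
Difference: |536 − 417| = 119.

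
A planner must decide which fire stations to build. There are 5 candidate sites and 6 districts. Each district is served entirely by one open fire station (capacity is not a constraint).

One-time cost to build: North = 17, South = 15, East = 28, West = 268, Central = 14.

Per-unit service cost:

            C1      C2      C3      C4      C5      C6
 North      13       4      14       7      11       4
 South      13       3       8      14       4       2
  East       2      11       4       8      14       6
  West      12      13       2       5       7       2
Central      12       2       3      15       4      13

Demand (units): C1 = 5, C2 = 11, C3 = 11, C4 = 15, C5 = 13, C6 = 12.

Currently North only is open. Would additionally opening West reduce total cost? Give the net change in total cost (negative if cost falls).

No — net change +25 (cost rises by 25).

Current service cost with {North}: 559.
Adding West: each district re-picks its cheapest; new service cost 316, saving 243.
Extra fixed cost: 268. Net change = 268 − 243 = 25.
(Totals: 576 → 601.)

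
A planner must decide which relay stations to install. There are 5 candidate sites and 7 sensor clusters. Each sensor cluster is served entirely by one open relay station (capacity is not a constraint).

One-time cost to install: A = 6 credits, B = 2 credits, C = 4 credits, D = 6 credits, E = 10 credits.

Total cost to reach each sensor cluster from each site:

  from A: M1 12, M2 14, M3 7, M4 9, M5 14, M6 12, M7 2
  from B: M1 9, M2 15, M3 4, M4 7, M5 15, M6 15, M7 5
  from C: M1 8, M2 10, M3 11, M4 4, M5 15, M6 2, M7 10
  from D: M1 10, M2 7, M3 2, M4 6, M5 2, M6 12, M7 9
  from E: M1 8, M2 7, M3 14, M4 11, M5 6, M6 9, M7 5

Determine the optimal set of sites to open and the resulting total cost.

For any fixed open set, each sensor cluster goes to its cheapest open site; total = fixed + service.
{B, C, D}: M1→C 8, M2→D 7, M3→D 2, M4→C 4, M5→D 2, M6→C 2, M7→B 5. Service 30; fixed 12; total 42.
{A, C, D}: service 27 + fixed 16 = 43
{C, D}: service 34 + fixed 10 = 44
{A, B, C, D, E}: M1→C 8, M2→D 7, M3→D 2, M4→C 4, M5→D 2, M6→C 2, M7→A 2. Service 27; fixed 28; total 55.
No other subset beats 42.

Open B, C and D; minimum total cost 42.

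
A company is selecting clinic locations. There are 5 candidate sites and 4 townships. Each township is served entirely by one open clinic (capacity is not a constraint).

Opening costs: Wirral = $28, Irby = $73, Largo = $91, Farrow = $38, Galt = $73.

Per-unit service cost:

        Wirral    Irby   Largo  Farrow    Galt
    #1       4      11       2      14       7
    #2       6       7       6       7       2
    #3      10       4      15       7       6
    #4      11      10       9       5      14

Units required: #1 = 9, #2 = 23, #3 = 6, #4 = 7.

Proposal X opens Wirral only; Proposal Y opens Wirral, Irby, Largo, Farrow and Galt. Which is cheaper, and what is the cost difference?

Proposal X: {Wirral}: #1→Wirral 4·9=36, #2→Wirral 6·23=138, #3→Wirral 10·6=60, #4→Wirral 11·7=77. Service 311; fixed 28; total 339.
Proposal Y: {Wirral, Irby, Largo, Farrow, Galt}: #1→Largo 2·9=18, #2→Galt 2·23=46, #3→Irby 4·6=24, #4→Farrow 5·7=35. Service 123; fixed 303; total 426.
Difference: |339 − 426| = 87.

Proposal X is cheaper by 87.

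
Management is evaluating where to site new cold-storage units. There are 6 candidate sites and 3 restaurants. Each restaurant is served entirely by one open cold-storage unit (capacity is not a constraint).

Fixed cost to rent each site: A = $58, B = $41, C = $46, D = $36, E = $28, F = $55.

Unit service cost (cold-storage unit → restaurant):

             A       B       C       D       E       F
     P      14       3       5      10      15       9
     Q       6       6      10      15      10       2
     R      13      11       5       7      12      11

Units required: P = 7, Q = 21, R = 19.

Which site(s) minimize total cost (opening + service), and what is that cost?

Open C and F; minimum total cost 273.

For any fixed open set, each restaurant goes to its cheapest open site; total = fixed + service.
{C, F}: P→C 5·7=35, Q→F 2·21=42, R→C 5·19=95. Service 172; fixed 101; total 273.
{B, C, F}: service 158 + fixed 142 = 300
{C, E, F}: P→C 5·7=35, Q→F 2·21=42, R→C 5·19=95. Service 172; fixed 129; total 301.
{A, B, C, D, E, F}: service 158 + fixed 264 = 422
No other subset beats 273.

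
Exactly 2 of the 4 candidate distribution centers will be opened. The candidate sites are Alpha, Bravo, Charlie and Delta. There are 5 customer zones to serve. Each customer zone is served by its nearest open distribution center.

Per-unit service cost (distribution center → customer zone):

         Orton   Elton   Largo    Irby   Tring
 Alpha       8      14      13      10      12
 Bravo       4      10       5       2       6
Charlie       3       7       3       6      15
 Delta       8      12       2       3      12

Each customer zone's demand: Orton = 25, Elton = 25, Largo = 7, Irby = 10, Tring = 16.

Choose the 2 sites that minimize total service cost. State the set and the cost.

Choose Bravo and Charlie; total service cost 387.

With exactly 2 open, each customer zone uses its cheapest among the chosen.
{Bravo, Charlie}: Orton→Charlie 3·25=75, Elton→Charlie 7·25=175, Largo→Charlie 3·7=21, Irby→Bravo 2·10=20, Tring→Bravo 6·16=96. Service cost 387.
{Bravo, Delta}: service cost 480
{Charlie, Delta}: service cost 486
Among all 6 size-2 choices, {Bravo, Charlie} is lowest.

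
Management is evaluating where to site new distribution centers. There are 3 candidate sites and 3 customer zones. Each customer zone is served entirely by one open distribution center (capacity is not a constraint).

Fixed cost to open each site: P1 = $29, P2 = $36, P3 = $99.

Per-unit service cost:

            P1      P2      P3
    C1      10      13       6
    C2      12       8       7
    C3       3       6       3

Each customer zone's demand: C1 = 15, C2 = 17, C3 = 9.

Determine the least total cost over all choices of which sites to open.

Minimum total cost: 335

For any fixed open set, each customer zone goes to its cheapest open site; total = fixed + service.
{P3}: C1→P3 6·15=90, C2→P3 7·17=119, C3→P3 3·9=27. Service 236; fixed 99; total 335.
{P1, P3}: C1→P3 6·15=90, C2→P3 7·17=119, C3→P1 3·9=27. Service 236; fixed 128; total 364.
{P2, P3}: service 236 + fixed 135 = 371
{P1, P2, P3}: C1→P3 6·15=90, C2→P3 7·17=119, C3→P1 3·9=27. Service 236; fixed 164; total 400.
No other subset beats 335.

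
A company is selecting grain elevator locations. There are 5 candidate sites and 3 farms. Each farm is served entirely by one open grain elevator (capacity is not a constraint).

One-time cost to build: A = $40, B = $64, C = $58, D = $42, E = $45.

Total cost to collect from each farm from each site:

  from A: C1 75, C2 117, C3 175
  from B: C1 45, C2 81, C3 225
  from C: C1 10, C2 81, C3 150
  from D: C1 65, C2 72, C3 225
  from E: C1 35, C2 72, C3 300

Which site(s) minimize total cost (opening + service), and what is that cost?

For any fixed open set, each farm goes to its cheapest open site; total = fixed + service.
{C}: C1→C 10, C2→C 81, C3→C 150. Service 241; fixed 58; total 299.
{C, D}: C1→C 10, C2→D 72, C3→C 150. Service 232; fixed 100; total 332.
{C, E}: service 232 + fixed 103 = 335
{A, B, C, D, E}: C1→C 10, C2→D 72, C3→C 150. Service 232; fixed 249; total 481.
No other subset beats 299.

Open C only; minimum total cost 299.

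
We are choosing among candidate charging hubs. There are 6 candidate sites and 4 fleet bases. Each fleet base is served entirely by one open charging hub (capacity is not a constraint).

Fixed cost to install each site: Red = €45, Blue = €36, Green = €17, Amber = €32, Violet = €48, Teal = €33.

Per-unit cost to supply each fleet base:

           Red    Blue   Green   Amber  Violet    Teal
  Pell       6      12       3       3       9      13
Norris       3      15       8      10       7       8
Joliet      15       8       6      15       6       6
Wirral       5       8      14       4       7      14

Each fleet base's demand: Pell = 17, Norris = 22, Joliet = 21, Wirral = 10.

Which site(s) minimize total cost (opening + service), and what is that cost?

Open Red and Green; minimum total cost 355.

For any fixed open set, each fleet base goes to its cheapest open site; total = fixed + service.
{Red, Green}: Pell→Green 3·17=51, Norris→Red 3·22=66, Joliet→Green 6·21=126, Wirral→Red 5·10=50. Service 293; fixed 62; total 355.
{Red, Green, Amber}: service 283 + fixed 94 = 377
{Red, Green, Teal}: Pell→Green 3·17=51, Norris→Red 3·22=66, Joliet→Green 6·21=126, Wirral→Red 5·10=50. Service 293; fixed 95; total 388.
{Red, Blue, Green, Amber, Violet, Teal}: service 283 + fixed 211 = 494
No other subset beats 355.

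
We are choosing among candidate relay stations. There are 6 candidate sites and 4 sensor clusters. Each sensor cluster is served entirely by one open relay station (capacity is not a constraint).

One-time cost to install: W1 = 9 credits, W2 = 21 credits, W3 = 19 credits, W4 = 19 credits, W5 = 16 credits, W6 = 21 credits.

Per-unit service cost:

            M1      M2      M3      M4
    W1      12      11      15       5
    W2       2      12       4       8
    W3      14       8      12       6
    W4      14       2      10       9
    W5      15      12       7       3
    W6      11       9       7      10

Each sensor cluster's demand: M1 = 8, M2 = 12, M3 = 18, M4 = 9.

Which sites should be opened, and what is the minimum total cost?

For any fixed open set, each sensor cluster goes to its cheapest open site; total = fixed + service.
{W2, W4, W5}: M1→W2 2·8=16, M2→W4 2·12=24, M3→W2 4·18=72, M4→W5 3·9=27. Service 139; fixed 56; total 195.
{W1, W2, W4, W5}: service 139 + fixed 65 = 204
{W1, W2, W4}: M1→W2 2·8=16, M2→W4 2·12=24, M3→W2 4·18=72, M4→W1 5·9=45. Service 157; fixed 49; total 206.
{W1, W2, W3, W4, W5, W6}: M1→W2 2·8=16, M2→W4 2·12=24, M3→W2 4·18=72, M4→W5 3·9=27. Service 139; fixed 105; total 244.
No other subset beats 195.

Open W2, W4 and W5; minimum total cost 195.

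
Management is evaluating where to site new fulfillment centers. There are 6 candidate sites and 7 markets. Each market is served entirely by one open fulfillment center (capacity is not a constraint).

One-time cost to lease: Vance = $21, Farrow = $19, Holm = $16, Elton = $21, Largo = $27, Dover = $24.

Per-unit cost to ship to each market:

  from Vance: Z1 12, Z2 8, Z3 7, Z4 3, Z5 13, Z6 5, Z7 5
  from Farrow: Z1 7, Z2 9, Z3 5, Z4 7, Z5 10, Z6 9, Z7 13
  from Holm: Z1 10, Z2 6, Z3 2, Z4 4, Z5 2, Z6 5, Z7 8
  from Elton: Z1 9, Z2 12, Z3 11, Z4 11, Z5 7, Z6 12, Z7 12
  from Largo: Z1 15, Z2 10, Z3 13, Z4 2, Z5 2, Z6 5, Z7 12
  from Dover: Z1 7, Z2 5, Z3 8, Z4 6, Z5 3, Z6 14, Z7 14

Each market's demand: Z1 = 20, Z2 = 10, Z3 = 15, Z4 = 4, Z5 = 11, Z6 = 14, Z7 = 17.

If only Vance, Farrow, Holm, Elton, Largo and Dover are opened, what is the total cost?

Each market is assigned to its cheapest site among the open ones.
{Vance, Farrow, Holm, Elton, Largo, Dover}: Z1→Farrow 7·20=140, Z2→Dover 5·10=50, Z3→Holm 2·15=30, Z4→Largo 2·4=8, Z5→Holm 2·11=22, Z6→Vance 5·14=70, Z7→Vance 5·17=85. Service 405; fixed 128; total 533.

Total cost: 533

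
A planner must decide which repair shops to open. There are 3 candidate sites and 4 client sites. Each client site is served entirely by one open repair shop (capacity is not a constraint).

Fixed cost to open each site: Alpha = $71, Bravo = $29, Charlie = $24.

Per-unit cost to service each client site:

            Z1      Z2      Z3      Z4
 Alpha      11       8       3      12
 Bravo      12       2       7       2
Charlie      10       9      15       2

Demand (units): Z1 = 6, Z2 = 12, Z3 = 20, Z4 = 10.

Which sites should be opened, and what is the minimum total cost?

Open Alpha and Bravo; minimum total cost 270.

For any fixed open set, each client site goes to its cheapest open site; total = fixed + service.
{Alpha, Bravo}: Z1→Alpha 11·6=66, Z2→Bravo 2·12=24, Z3→Alpha 3·20=60, Z4→Bravo 2·10=20. Service 170; fixed 100; total 270.
{Bravo}: Z1→Bravo 12·6=72, Z2→Bravo 2·12=24, Z3→Bravo 7·20=140, Z4→Bravo 2·10=20. Service 256; fixed 29; total 285.
{Alpha, Bravo, Charlie}: Z1→Charlie 10·6=60, Z2→Bravo 2·12=24, Z3→Alpha 3·20=60, Z4→Bravo 2·10=20. Service 164; fixed 124; total 288.
{Charlie}: service 488 + fixed 24 = 512
(All 7 nonempty subsets were checked; Alpha and Bravo is lowest.)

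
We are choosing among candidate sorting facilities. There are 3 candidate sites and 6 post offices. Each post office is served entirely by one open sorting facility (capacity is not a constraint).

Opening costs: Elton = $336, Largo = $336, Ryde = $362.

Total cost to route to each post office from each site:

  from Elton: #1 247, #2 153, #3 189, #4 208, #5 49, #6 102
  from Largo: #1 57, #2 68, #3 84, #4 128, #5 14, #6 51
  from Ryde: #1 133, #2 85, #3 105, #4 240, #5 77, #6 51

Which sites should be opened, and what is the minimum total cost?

Open Largo only; minimum total cost 738.

For any fixed open set, each post office goes to its cheapest open site; total = fixed + service.
{Largo}: #1→Largo 57, #2→Largo 68, #3→Largo 84, #4→Largo 128, #5→Largo 14, #6→Largo 51. Service 402; fixed 336; total 738.
{Ryde}: service 691 + fixed 362 = 1053
{Elton, Largo}: #1→Largo 57, #2→Largo 68, #3→Largo 84, #4→Largo 128, #5→Largo 14, #6→Largo 51. Service 402; fixed 672; total 1074.
{Elton, Largo, Ryde}: service 402 + fixed 1034 = 1436
(All 7 nonempty subsets were checked; Largo only is lowest.)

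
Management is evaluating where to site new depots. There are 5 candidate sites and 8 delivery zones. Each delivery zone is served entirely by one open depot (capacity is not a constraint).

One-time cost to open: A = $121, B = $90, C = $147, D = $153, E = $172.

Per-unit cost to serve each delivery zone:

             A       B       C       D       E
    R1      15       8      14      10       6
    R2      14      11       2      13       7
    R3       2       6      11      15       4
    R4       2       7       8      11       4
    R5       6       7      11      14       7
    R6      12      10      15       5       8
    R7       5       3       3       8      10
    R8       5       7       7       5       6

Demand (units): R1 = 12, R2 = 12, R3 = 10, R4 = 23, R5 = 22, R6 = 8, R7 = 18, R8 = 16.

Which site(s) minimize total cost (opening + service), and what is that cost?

Open A and B; minimum total cost 851.

For any fixed open set, each delivery zone goes to its cheapest open site; total = fixed + service.
{A, B}: R1→B 8·12=96, R2→B 11·12=132, R3→A 2·10=20, R4→A 2·23=46, R5→A 6·22=132, R6→B 10·8=80, R7→B 3·18=54, R8→A 5·16=80. Service 640; fixed 211; total 851.
{A, E}: R1→E 6·12=72, R2→E 7·12=84, R3→A 2·10=20, R4→A 2·23=46, R5→A 6·22=132, R6→E 8·8=64, R7→A 5·18=90, R8→A 5·16=80. Service 588; fixed 293; total 881.
{A, C}: service 620 + fixed 268 = 888
{A, B, C, D, E}: service 468 + fixed 683 = 1151
No other subset beats 851.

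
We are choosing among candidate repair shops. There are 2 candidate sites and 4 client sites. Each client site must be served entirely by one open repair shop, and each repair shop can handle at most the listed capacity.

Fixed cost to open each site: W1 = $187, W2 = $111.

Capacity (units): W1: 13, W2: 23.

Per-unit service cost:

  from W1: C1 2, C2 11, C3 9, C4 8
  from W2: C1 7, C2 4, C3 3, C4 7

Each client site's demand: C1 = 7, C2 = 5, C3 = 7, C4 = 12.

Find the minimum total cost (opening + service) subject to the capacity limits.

Minimum total cost: 472

Open {W1, W2}: C1→W1 2·7=14, C2→W1 11·5=55, C3→W2 3·7=21, C4→W2 7·12=84.
Loads: W1 carries 12/13, W2 carries 19/23. Service 174; fixed 298; total 472.
Next best feasible plan costs 484.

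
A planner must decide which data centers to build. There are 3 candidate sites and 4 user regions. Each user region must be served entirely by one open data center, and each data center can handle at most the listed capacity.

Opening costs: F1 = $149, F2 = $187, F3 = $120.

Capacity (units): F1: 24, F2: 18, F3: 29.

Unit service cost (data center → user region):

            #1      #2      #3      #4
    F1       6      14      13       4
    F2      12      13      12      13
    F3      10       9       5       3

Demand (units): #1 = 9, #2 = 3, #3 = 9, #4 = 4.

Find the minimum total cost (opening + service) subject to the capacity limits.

Open {F3}: #1→F3 10·9=90, #2→F3 9·3=27, #3→F3 5·9=45, #4→F3 3·4=12.
Loads: F3 carries 25/29. Service 174; fixed 120; total 294.
Next best feasible plan costs 407.

Minimum total cost: 294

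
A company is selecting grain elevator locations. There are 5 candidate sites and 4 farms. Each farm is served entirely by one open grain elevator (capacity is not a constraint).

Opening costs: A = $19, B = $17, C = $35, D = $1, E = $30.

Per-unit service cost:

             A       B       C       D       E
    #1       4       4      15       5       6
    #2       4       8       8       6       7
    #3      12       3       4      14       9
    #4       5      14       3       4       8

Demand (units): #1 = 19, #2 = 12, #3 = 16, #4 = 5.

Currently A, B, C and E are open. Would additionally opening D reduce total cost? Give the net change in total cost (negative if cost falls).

No — net change +1 (cost rises by 1).

Current service cost with {A, B, C, E}: 187.
Adding D: each farm re-picks its cheapest; new service cost 187, saving 0.
Extra fixed cost: 1. Net change = 1 − 0 = 1.
(Totals: 288 → 289.)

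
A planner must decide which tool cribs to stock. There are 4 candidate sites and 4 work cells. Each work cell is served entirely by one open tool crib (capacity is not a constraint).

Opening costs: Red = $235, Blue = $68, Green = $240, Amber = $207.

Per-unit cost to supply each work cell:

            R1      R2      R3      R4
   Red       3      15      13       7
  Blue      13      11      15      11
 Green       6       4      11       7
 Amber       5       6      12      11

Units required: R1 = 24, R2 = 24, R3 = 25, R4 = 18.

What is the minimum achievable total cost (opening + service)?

Minimum total cost: 881

For any fixed open set, each work cell goes to its cheapest open site; total = fixed + service.
{Green}: R1→Green 6·24=144, R2→Green 4·24=96, R3→Green 11·25=275, R4→Green 7·18=126. Service 641; fixed 240; total 881.
{Blue, Green}: service 641 + fixed 308 = 949
{Amber}: R1→Amber 5·24=120, R2→Amber 6·24=144, R3→Amber 12·25=300, R4→Amber 11·18=198. Service 762; fixed 207; total 969.
{Red, Blue, Green, Amber}: service 569 + fixed 750 = 1319
No other subset beats 881.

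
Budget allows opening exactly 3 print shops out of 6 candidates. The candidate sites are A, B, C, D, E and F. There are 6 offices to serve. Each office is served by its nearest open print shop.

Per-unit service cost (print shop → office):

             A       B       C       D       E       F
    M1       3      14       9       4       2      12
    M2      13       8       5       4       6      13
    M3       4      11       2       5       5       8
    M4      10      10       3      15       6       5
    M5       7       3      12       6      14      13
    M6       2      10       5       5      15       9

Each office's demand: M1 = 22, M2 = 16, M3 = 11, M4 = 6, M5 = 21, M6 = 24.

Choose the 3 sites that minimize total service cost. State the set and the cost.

Choose A, B and C; total service cost 297.

With exactly 3 open, each office uses its cheapest among the chosen.
{A, B, C}: M1→A 3·22=66, M2→C 5·16=80, M3→C 2·11=22, M4→C 3·6=18, M5→B 3·21=63, M6→A 2·24=48. Service cost 297.
{A, B, E}: service cost 331
{A, C, D}: service cost 344
Among all 20 size-3 choices, {A, B, C} is lowest.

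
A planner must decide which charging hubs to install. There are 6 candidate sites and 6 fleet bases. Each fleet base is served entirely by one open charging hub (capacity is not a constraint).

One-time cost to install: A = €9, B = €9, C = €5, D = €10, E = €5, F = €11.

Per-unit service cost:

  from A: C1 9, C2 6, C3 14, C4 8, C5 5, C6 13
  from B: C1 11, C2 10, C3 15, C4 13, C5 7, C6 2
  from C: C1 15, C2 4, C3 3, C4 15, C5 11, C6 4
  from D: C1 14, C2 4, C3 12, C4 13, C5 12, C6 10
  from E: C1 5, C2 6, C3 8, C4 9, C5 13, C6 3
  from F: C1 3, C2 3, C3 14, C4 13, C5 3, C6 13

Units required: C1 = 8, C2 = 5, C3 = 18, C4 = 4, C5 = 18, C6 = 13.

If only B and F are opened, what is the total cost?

Each fleet base is assigned to its cheapest site among the open ones.
{B, F}: C1→F 3·8=24, C2→F 3·5=15, C3→F 14·18=252, C4→B 13·4=52, C5→F 3·18=54, C6→B 2·13=26. Service 423; fixed 20; total 443.

Total cost: 443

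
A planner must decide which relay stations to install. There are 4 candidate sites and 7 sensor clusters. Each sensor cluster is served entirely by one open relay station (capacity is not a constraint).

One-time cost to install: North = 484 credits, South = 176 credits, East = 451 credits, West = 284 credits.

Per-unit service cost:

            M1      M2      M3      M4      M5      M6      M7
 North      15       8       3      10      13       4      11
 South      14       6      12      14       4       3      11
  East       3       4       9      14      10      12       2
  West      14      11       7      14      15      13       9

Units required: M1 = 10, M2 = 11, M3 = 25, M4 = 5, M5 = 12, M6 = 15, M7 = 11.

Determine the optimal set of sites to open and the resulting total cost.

Open South only; minimum total cost 966.

For any fixed open set, each sensor cluster goes to its cheapest open site; total = fixed + service.
{South}: M1→South 14·10=140, M2→South 6·11=66, M3→South 12·25=300, M4→South 14·5=70, M5→South 4·12=48, M6→South 3·15=45, M7→South 11·11=121. Service 790; fixed 176; total 966.
{South, West}: M1→South 14·10=140, M2→South 6·11=66, M3→West 7·25=175, M4→South 14·5=70, M5→South 4·12=48, M6→South 3·15=45, M7→West 9·11=99. Service 643; fixed 460; total 1103.
{South, East}: M1→East 3·10=30, M2→East 4·11=44, M3→East 9·25=225, M4→South 14·5=70, M5→South 4·12=48, M6→South 3·15=45, M7→East 2·11=22. Service 484; fixed 627; total 1111.
{North, South, East, West}: service 314 + fixed 1395 = 1709
No other subset beats 966.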